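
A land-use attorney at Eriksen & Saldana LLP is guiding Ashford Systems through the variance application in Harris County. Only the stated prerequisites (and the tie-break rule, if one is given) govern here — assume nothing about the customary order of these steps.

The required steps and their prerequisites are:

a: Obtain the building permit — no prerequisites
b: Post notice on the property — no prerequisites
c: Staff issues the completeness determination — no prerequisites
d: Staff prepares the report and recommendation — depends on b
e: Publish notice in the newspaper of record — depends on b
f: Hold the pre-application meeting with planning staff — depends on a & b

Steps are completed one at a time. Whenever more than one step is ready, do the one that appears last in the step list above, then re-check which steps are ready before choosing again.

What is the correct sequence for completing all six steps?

c, b and a have no prerequisites; c is listed later, so c is first.
Now b and a have their prerequisites met. b is listed later, so b next.
e and d now also ready, so the ready set is {e, d, a}; e is listed later → e.
d and a are both available; d is listed later → d.
Next only a has its prerequisites met → a.
f needed b and a, now all done → f.

c, b, e, d, a, f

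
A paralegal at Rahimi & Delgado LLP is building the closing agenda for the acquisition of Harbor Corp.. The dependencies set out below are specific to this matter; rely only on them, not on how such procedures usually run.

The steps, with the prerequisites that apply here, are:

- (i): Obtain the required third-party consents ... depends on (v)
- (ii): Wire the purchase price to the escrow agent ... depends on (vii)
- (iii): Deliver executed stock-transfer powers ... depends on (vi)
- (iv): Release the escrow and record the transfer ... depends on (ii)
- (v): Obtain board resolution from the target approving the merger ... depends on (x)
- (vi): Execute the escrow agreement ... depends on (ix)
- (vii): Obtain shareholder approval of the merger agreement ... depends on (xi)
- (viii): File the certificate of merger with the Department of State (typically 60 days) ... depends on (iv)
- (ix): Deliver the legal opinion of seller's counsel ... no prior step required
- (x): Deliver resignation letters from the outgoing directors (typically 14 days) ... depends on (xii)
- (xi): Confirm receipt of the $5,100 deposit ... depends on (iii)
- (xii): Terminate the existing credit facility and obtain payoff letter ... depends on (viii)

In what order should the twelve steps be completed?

(ix), (vi), (iii), (xi), (vii), (ii), (iv), (viii), (xii), (x), (v), (i)

(ix) is the only step with nothing outstanding, so it goes first.
(vi) is the only step now ready → (vi).
(iii) needed (vi), now all done → (iii).
(xi) needed (iii), now all done → (xi).
Next only (vii) has its prerequisites met → (vii).
(ii) is the only step now ready → (ii).
Next only (iv) has its prerequisites met → (iv).
That leaves (viii) as the only ready step → (viii).
Next only (xii) has its prerequisites met → (xii).
Next only (x) has its prerequisites met → (x).
(v) is the only step now ready → (v).
(i) needed (v), now all done → (i).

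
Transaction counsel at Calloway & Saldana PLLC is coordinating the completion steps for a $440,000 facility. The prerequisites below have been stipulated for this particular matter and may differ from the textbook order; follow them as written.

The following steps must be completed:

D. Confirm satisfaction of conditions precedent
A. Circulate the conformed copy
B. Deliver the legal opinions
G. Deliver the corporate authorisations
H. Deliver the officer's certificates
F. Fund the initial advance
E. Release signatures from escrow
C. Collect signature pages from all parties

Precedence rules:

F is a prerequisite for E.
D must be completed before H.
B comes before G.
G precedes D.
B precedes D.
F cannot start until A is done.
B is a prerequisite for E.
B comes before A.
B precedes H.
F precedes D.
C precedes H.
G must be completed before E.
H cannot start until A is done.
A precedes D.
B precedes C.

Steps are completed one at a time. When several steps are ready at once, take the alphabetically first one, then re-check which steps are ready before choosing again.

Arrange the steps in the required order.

B, A, C, F, G, D, E, H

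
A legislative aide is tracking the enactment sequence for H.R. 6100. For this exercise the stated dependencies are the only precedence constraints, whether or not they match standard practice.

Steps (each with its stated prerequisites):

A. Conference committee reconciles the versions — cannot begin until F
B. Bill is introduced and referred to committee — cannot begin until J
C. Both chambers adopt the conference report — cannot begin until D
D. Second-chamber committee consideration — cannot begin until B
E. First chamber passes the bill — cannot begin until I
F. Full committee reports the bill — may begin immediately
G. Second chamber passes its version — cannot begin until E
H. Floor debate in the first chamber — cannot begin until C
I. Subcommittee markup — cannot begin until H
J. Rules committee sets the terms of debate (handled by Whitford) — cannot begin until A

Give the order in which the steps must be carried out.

F, A, J, B, D, C, H, I, E, G

F is the only step with nothing outstanding, so it goes first.
A needed F, now all done → A.
J needed A, now all done → J.
That leaves B as the only ready step → B.
D is the only step now ready → D.
C is the only step now ready → C.
H needed C, now all done → H.
Next only I has its prerequisites met → I.
E is the only step now ready → E.
G needed E, now all done → G.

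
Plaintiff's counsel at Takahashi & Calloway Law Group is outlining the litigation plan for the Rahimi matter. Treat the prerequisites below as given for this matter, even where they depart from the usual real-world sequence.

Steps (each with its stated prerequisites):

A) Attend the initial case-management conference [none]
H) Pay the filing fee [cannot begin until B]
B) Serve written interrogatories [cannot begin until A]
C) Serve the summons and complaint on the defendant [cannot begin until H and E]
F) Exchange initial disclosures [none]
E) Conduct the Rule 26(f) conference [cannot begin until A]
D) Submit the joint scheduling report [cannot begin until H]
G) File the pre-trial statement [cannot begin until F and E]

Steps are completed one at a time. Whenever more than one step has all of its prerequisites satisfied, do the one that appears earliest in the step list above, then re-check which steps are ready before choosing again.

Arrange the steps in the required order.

A B H F E C D G

A and F have no prerequisites; A is listed earlier, so A is first.
Now B, F and E have their prerequisites met. B is listed earlier, so B next.
H, F and E are all available; H is listed earlier → H.
F, E and D are all available; F is listed earlier → F.
Ready: E and D. E is listed earlier → E.
C and G now also ready, so the ready set is {C, D, G}; C is listed earlier → C.
Now D and G have their prerequisites met. D is listed earlier, so D next.
G is the only step now ready → G.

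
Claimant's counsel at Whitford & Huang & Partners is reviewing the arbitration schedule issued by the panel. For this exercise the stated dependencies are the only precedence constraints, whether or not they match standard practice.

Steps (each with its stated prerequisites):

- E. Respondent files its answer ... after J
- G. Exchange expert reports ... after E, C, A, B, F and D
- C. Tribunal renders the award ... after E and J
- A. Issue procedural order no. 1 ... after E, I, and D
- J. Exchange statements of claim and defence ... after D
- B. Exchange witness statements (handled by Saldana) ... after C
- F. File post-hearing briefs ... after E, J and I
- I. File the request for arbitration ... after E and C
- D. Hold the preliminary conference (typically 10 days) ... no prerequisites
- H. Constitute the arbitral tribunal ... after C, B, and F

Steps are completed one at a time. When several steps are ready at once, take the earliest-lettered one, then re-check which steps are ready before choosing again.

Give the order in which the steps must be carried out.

D, J, E, C, B, I, A, F, G, H

D is the only step with nothing outstanding, so it goes first.
That leaves J as the only ready step → J.
E needed J, now all done → E.
C needed E and J, now all done → C.
Now B and I have their prerequisites met. B has the earlier label, so B next.
I needed C and E, now all done → I.
Now A and F have their prerequisites met. A has the earlier label, so A next.
F is the only step now ready → F.
Now G and H have their prerequisites met. G has the earlier label, so G next.
H needed B, C and F, now all done → H.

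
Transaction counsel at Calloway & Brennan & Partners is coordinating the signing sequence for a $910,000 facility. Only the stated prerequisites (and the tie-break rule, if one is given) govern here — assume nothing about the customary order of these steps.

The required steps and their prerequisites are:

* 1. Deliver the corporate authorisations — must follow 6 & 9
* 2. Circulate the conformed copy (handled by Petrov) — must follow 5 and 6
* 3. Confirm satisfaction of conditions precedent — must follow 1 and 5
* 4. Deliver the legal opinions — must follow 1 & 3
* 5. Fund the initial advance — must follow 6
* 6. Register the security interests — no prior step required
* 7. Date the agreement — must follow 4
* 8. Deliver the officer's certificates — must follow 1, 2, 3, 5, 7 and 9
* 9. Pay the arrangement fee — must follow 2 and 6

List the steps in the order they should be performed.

6 has no prerequisites → 6 first.
Next only 5 has its prerequisites met → 5.
2 needed 5 and 6, now all done → 2.
Next only 9 has its prerequisites met → 9.
1 is the only step now ready → 1.
That leaves 3 as the only ready step → 3.
Next only 4 has its prerequisites met → 4.
That leaves 7 as the only ready step → 7.
Next only 8 has its prerequisites met → 8.

6 → 5 → 2 → 9 → 1 → 3 → 4 → 7 → 8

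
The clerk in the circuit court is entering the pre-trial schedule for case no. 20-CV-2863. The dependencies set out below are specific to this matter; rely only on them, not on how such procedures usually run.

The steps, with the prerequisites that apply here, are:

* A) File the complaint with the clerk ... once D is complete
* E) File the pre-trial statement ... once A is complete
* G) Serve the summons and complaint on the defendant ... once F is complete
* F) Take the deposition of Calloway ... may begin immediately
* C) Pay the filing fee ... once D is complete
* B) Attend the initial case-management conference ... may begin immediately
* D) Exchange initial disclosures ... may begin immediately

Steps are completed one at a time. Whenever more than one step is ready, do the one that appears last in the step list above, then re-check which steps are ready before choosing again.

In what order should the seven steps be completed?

Nothing is required for D, B and F. D is listed later → D first.
C and A now also ready, so the ready set is {B, C, F, A}; B is listed later → B.
Ready: C, F and A. C is listed later → C.
Ready: F and A. F is listed later → F.
G now also ready, so the ready set is {G, A}; G is listed later → G.
A is the only step now ready → A.
Next only E has its prerequisites met → E.

D → B → C → F → G → A → E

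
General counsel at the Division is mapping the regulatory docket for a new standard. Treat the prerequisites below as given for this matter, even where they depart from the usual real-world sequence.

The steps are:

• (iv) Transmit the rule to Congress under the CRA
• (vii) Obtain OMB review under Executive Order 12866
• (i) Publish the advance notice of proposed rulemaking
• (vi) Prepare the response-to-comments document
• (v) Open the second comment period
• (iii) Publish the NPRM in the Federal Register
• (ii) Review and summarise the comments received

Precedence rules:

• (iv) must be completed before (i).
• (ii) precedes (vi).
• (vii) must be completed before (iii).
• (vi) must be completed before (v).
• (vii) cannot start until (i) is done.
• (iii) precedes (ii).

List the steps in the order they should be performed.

(iv), (i), (vii), (iii), (ii), (vi), (v)

Only (iv) has no prerequisites, so it is first.
That leaves (i) as the only ready step → (i).
(vii) needed (i), now all done → (vii).
(iii) is the only step now ready → (iii).
(ii) is the only step now ready → (ii).
Next only (vi) has its prerequisites met → (vi).
(v) is the only step now ready → (v).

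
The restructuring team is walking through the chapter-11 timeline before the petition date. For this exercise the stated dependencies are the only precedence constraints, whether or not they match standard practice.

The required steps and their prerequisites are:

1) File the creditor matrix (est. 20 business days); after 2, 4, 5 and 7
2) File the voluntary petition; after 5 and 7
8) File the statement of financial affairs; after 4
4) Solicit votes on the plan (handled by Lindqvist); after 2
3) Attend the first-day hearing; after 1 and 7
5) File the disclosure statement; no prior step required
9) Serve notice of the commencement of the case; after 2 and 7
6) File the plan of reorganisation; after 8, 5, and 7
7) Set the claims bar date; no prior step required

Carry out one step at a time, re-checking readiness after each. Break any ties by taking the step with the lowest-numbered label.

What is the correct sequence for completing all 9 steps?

5 and 7 have no prerequisites; 5 has the earlier label, so 5 is first.
Next only 7 has its prerequisites met → 7.
That leaves 2 as the only ready step → 2.
4 and 9 are both available; 4 has the earlier label → 4.
1 and 8 now also ready, so the ready set is {1, 8, 9}; 1 has the earlier label → 1.
Now 3, 8 and 9 have their prerequisites met. 3 has the earlier label, so 3 next.
Ready: 8 and 9. 8 has the earlier label → 8.
Ready: 6 and 9. 6 has the earlier label → 6.
9 needed 2 and 7, now all done → 9.

5, 7, 2, 4, 1, 3, 8, 6, 9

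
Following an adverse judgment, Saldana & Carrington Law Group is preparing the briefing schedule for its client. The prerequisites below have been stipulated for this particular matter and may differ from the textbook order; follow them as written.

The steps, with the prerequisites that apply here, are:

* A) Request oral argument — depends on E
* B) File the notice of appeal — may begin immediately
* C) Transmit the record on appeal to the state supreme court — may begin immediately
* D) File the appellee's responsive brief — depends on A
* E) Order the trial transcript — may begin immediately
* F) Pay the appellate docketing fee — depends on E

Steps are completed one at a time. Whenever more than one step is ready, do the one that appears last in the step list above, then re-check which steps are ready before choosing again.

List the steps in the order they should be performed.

E, C and B have no prerequisites; E is listed later, so E is first.
F and A now also ready, so the ready set is {F, C, B, A}; F is listed later → F.
C, B and A are all available; C is listed later → C.
Ready: B and A. B is listed later → B.
A needed E, now all done → A.
D needed A, now all done → D.

E, F, C, B, A, D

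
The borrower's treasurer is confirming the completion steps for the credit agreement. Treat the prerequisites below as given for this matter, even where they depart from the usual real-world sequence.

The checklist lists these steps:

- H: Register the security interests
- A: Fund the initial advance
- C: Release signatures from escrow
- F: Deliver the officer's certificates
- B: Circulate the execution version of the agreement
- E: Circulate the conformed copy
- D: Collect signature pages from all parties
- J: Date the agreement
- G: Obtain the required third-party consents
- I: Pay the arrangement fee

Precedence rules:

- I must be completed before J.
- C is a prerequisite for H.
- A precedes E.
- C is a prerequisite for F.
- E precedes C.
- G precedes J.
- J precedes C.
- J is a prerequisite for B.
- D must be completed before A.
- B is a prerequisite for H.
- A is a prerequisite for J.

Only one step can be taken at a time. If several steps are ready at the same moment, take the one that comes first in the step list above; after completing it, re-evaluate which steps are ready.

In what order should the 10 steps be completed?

D A E G I J C F B H

D, G and I have no prerequisites; D is listed earlier, so D is first.
A, G and I are all available; A is listed earlier → A.
Now E, G and I have their prerequisites met. E is listed earlier, so E next.
Now G and I have their prerequisites met. G is listed earlier, so G next.
That leaves I as the only ready step → I.
J needed A, G and I, now all done → J.
Ready: C and B. C is listed earlier → C.
F and B are both available; F is listed earlier → F.
B needed J, now all done → B.
H needed C and B, now all done → H.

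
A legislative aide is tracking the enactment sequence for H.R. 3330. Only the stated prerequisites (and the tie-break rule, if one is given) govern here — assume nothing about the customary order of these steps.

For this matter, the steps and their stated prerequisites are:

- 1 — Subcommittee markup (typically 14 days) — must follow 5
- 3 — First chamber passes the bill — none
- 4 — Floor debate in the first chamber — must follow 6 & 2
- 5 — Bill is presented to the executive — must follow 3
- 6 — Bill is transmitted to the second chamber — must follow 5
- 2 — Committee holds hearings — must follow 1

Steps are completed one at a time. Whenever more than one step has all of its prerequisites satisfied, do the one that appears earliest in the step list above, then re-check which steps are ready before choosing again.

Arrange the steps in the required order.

3 has no prerequisites → 3 first.
5 needed 3, now all done → 5.
Ready: 1 and 6. 1 is listed earlier → 1.
6 and 2 are both available; 6 is listed earlier → 6.
2 is the only step now ready → 2.
That leaves 4 as the only ready step → 4.

3, 5, 1, 6, 2, 4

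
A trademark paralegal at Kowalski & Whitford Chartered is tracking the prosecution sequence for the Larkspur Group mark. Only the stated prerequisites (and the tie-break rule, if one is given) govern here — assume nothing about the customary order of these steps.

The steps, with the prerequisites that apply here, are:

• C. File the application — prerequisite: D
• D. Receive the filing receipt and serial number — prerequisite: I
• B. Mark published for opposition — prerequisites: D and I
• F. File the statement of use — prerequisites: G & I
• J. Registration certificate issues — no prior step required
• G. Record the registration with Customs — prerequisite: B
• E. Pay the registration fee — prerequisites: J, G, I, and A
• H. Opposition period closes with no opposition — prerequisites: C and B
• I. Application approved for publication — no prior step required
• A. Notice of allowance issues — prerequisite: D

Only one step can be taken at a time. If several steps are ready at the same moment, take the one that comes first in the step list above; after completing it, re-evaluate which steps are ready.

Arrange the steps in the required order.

J, I, D, C, B, G, F, H, A, E

J and I have no prerequisites; J is listed earlier, so J is first.
I is the only step now ready → I.
D needed I, now all done → D.
C, B and A are all available; C is listed earlier → C.
B and A are both available; B is listed earlier → B.
G and H now also ready, so the ready set is {G, H, A}; G is listed earlier → G.
Ready: F, H and A. F is listed earlier → F.
H and A are both available; H is listed earlier → H.
A needed D, now all done → A.
Next only E has its prerequisites met → E.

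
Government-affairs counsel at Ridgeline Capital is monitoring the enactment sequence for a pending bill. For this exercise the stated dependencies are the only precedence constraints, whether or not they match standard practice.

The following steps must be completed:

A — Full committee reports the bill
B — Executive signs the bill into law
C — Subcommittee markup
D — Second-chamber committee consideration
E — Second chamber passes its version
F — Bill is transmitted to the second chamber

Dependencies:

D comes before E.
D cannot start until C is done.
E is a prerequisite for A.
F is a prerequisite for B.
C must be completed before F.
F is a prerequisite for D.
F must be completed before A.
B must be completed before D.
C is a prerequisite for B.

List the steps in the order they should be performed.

C → F → B → D → E → A

C has no prerequisites → C first.
That leaves F as the only ready step → F.
B needed C and F, now all done → B.
D is the only step now ready → D.
Next only E has its prerequisites met → E.
Next only A has its prerequisites met → A.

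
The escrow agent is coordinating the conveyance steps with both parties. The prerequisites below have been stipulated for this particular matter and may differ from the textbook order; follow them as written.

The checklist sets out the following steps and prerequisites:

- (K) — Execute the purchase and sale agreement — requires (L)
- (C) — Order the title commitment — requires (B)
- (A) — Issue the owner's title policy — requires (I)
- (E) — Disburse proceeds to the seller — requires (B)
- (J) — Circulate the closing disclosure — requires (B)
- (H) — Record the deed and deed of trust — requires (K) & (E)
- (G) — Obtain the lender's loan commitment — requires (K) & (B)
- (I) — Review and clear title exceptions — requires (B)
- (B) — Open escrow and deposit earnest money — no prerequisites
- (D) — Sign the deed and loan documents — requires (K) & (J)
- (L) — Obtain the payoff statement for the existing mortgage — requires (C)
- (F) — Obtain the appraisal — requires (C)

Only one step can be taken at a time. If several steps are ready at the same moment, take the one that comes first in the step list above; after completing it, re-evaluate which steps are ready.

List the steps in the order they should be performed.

(B) has no prerequisites → (B) first.
Ready: (C), (E), (J) and (I). (C) is listed earlier → (C).
(E), (J), (I), (L) and (F) are all available; (E) is listed earlier → (E).
Ready: (J), (I), (L) and (F). (J) is listed earlier → (J).
Now (I), (L) and (F) have their prerequisites met. (I) is listed earlier, so (I) next.
(A) now also ready, so the ready set is {(A), (L), (F)}; (A) is listed earlier → (A).
Now (L) and (F) have their prerequisites met. (L) is listed earlier, so (L) next.
(K) now also ready, so the ready set is {(K), (F)}; (K) is listed earlier → (K).
(H), (G) and (D) now also ready, so the ready set is {(H), (G), (D), (F)}; (H) is listed earlier → (H).
(G), (D) and (F) are all available; (G) is listed earlier → (G).
Now (D) and (F) have their prerequisites met. (D) is listed earlier, so (D) next.
(F) is the only step now ready → (F).

(B) → (C) → (E) → (J) → (I) → (A) → (L) → (K) → (H) → (G) → (D) → (F)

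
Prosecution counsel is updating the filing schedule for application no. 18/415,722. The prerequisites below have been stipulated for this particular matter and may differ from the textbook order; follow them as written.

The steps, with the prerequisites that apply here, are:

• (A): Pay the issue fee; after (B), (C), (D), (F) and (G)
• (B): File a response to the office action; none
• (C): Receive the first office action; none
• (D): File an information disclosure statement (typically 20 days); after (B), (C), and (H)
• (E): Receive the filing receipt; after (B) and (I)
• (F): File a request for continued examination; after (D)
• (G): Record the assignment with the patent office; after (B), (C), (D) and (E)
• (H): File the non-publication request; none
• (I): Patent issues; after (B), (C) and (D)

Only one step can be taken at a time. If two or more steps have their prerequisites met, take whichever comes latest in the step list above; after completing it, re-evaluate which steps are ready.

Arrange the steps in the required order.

Nothing is required for (H), (C) and (B). (H) is listed later → (H) first.
Ready: (C) and (B). (C) is listed later → (C).
Next only (B) has its prerequisites met → (B).
(D) needed (H), (C) and (B), now all done → (D).
(I) and (F) are both available; (I) is listed later → (I).
(E) now also ready, so the ready set is {(F), (E)}; (F) is listed later → (F).
(E) is the only step now ready → (E).
That leaves (G) as the only ready step → (G).
Next only (A) has its prerequisites met → (A).

(H) → (C) → (B) → (D) → (I) → (F) → (E) → (G) → (A)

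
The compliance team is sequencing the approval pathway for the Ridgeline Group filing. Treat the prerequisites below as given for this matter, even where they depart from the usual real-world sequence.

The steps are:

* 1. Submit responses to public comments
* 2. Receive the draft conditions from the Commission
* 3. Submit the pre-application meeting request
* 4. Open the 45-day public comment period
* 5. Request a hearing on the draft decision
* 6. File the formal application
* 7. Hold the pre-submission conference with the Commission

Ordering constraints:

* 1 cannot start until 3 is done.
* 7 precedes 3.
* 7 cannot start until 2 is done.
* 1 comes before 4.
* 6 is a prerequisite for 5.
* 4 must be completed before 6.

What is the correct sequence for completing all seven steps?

2, 7, 3, 1, 4, 6, 5

2 has no prerequisites → 2 first.
That leaves 7 as the only ready step → 7.
Next only 3 has its prerequisites met → 3.
1 is the only step now ready → 1.
4 is the only step now ready → 4.
6 is the only step now ready → 6.
Next only 5 has its prerequisites met → 5.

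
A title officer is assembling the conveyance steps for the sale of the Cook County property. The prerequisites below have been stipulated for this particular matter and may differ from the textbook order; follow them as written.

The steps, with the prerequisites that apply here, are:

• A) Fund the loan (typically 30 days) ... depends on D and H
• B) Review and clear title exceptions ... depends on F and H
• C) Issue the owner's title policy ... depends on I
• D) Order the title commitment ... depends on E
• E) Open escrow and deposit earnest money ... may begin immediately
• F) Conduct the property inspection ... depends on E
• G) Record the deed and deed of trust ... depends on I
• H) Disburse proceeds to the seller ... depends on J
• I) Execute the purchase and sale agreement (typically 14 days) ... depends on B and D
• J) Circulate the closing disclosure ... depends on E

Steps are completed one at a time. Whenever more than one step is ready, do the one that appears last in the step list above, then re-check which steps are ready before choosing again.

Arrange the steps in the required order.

Only E has no prerequisites, so it is first.
Ready: J, F and D. J is listed later → J.
Now H, F and D have their prerequisites met. H is listed later, so H next.
F and D are both available; F is listed later → F.
B now also ready, so the ready set is {D, B}; D is listed later → D.
A now also ready, so the ready set is {B, A}; B is listed later → B.
Now I and A have their prerequisites met. I is listed later, so I next.
G and C now also ready, so the ready set is {G, C, A}; G is listed later → G.
Ready: C and A. C is listed later → C.
A needed H and D, now all done → A.

E, J, H, F, D, B, I, G, C, A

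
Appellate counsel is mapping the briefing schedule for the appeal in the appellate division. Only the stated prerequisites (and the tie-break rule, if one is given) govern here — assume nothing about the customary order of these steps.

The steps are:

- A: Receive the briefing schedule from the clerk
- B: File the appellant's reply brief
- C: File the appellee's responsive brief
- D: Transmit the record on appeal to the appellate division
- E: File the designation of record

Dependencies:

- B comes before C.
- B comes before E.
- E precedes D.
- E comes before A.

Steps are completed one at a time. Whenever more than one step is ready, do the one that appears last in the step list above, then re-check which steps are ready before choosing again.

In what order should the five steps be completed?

B, E, D, C, A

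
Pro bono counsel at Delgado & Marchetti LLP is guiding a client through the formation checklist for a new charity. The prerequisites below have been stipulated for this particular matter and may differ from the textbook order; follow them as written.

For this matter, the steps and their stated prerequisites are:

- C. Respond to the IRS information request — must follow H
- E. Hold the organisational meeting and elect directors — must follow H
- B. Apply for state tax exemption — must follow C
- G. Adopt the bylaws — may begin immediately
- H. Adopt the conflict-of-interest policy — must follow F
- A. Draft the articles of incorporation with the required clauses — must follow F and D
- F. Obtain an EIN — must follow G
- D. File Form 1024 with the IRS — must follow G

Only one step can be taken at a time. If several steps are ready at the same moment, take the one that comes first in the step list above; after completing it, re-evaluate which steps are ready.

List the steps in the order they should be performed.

G is the only step with nothing outstanding, so it goes first.
Now F and D have their prerequisites met. F is listed earlier, so F next.
H now also ready, so the ready set is {H, D}; H is listed earlier → H.
Now C, E and D have their prerequisites met. C is listed earlier, so C next.
Ready: E, B and D. E is listed earlier → E.
Ready: B and D. B is listed earlier → B.
D needed G, now all done → D.
A is the only step now ready → A.

G → F → H → C → E → B → D → A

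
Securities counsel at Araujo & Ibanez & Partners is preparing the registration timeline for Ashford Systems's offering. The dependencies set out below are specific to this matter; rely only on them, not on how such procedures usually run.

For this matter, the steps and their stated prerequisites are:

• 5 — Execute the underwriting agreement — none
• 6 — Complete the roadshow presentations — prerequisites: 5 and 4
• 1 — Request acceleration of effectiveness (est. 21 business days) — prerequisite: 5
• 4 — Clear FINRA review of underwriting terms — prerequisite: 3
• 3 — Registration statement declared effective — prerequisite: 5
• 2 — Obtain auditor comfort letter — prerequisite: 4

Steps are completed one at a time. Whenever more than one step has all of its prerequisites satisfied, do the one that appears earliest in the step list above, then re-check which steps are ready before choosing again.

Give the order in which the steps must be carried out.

5, 1, 3, 4, 6, 2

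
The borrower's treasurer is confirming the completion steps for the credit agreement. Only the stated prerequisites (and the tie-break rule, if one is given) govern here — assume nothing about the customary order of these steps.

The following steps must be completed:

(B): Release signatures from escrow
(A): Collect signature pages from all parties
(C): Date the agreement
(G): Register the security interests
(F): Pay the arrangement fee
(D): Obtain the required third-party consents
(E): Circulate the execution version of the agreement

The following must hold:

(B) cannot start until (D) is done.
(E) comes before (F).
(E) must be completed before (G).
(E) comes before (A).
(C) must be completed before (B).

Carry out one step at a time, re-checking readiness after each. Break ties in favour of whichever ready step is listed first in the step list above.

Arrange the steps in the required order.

(C), (D) and (E) have no prerequisites; (C) is listed earlier, so (C) is first.
(D) and (E) are both available; (D) is listed earlier → (D).
Now (B) and (E) have their prerequisites met. (B) is listed earlier, so (B) next.
Next only (E) has its prerequisites met → (E).
Now (A), (G) and (F) have their prerequisites met. (A) is listed earlier, so (A) next.
Ready: (G) and (F). (G) is listed earlier → (G).
That leaves (F) as the only ready step → (F).

(C) (D) (B) (E) (A) (G) (F)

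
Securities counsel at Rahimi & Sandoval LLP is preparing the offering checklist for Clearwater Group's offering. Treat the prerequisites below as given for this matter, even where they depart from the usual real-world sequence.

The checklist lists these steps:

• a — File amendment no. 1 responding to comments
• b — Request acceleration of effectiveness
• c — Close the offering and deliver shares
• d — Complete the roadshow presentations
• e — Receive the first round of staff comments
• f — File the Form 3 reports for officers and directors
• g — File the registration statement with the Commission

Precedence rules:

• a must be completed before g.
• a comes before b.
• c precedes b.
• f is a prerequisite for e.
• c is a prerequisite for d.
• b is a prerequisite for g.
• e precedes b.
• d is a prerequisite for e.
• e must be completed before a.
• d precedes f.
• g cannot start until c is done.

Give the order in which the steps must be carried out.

Only c has no prerequisites, so it is first.
d is the only step now ready → d.
That leaves f as the only ready step → f.
That leaves e as the only ready step → e.
That leaves a as the only ready step → a.
b needed a, c and e, now all done → b.
g needed a, b and c, now all done → g.

c d f e a b g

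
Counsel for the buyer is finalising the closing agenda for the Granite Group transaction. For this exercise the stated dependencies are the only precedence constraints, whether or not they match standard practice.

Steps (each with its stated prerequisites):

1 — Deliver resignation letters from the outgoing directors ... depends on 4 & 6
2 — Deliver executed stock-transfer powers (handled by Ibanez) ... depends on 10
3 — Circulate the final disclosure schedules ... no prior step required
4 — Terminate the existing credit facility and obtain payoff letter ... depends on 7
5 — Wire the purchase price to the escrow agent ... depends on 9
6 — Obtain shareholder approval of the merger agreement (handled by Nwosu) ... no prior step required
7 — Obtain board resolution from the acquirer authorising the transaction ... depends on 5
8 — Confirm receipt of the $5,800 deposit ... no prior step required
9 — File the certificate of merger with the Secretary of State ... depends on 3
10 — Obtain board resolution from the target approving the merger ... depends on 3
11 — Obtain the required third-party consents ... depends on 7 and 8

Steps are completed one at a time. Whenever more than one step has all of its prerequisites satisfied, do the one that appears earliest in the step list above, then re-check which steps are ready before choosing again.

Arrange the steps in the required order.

3 → 6 → 8 → 9 → 5 → 7 → 4 → 1 → 10 → 2 → 11

Nothing is required for 3, 6 and 8. 3 is listed earlier → 3 first.
Now 6, 8, 9 and 10 have their prerequisites met. 6 is listed earlier, so 6 next.
Ready: 8, 9 and 10. 8 is listed earlier → 8.
Ready: 9 and 10. 9 is listed earlier → 9.
5 and 10 are both available; 5 is listed earlier → 5.
7 now also ready, so the ready set is {7, 10}; 7 is listed earlier → 7.
4 and 11 now also ready, so the ready set is {4, 10, 11}; 4 is listed earlier → 4.
Ready: 1, 10 and 11. 1 is listed earlier → 1.
Ready: 10 and 11. 10 is listed earlier → 10.
2 and 11 are both available; 2 is listed earlier → 2.
11 needed 7 and 8, now all done → 11.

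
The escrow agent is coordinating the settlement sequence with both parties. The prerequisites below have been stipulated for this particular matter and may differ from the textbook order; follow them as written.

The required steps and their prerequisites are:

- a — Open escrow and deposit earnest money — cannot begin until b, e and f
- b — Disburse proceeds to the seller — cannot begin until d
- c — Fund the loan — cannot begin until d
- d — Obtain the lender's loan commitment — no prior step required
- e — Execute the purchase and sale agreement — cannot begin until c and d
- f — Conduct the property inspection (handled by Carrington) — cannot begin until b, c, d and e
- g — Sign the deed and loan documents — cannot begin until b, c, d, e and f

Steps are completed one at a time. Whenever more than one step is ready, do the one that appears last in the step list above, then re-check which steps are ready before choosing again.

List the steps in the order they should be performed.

d → c → e → b → f → g → a

Only d has no prerequisites, so it is first.
Ready: c and b. c is listed later → c.
Now e and b have their prerequisites met. e is listed later, so e next.
Next only b has its prerequisites met → b.
f needed e, d, c and b, now all done → f.
Now g and a have their prerequisites met. g is listed later, so g next.
a is the only step now ready → a.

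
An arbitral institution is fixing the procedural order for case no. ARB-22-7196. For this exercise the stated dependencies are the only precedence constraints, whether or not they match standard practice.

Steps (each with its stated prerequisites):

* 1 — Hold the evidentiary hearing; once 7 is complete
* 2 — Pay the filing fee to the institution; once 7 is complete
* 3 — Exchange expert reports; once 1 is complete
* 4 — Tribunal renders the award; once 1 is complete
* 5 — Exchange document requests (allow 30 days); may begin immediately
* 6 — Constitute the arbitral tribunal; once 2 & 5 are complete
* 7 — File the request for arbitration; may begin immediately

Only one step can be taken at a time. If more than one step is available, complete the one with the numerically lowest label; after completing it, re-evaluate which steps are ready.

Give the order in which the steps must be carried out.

5, 7, 1, 2, 3, 4, 6

Nothing is required for 5 and 7. 5 has the earlier label → 5 first.
Next only 7 has its prerequisites met → 7.
1 and 2 are both available; 1 has the earlier label → 1.
Ready: 2, 3 and 4. 2 has the earlier label → 2.
3, 4 and 6 are all available; 3 has the earlier label → 3.
Now 4 and 6 have their prerequisites met. 4 has the earlier label, so 4 next.
6 needed 2 and 5, now all done → 6.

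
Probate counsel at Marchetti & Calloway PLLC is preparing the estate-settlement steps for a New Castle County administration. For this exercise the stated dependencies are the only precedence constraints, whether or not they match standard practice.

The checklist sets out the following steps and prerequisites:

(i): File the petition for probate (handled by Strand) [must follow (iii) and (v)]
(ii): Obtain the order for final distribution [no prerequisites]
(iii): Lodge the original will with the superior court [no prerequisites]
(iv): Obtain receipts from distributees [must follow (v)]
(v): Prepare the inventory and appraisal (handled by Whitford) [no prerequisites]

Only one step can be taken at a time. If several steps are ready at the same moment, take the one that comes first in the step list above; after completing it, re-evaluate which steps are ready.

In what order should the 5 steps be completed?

(ii), (iii) and (v) have no prerequisites; (ii) is listed earlier, so (ii) is first.
(iii) and (v) are both available; (iii) is listed earlier → (iii).
Next only (v) has its prerequisites met → (v).
Now (i) and (iv) have their prerequisites met. (i) is listed earlier, so (i) next.
Next only (iv) has its prerequisites met → (iv).

(ii), (iii), (v), (i), (iv)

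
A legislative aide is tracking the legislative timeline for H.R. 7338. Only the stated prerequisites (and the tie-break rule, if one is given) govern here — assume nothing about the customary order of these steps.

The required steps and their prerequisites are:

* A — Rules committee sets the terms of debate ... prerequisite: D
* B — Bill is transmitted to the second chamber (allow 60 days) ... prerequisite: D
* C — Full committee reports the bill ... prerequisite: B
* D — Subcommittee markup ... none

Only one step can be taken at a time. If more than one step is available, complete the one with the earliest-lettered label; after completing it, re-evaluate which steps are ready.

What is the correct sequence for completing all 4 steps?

Only D has no prerequisites, so it is first.
Ready: A and B. A has the earlier label → A.
Next only B has its prerequisites met → B.
C needed B, now all done → C.

D → A → B → C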